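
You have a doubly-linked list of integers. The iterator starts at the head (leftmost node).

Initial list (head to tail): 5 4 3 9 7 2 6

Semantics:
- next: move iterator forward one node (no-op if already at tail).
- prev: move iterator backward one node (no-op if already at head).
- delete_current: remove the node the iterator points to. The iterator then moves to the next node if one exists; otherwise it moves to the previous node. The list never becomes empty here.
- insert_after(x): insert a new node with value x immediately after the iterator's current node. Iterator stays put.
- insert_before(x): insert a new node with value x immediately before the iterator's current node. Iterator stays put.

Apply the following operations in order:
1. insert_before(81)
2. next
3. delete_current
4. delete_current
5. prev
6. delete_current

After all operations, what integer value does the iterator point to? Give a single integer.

Answer: 9

Derivation:
After 1 (insert_before(81)): list=[81, 5, 4, 3, 9, 7, 2, 6] cursor@5
After 2 (next): list=[81, 5, 4, 3, 9, 7, 2, 6] cursor@4
After 3 (delete_current): list=[81, 5, 3, 9, 7, 2, 6] cursor@3
After 4 (delete_current): list=[81, 5, 9, 7, 2, 6] cursor@9
After 5 (prev): list=[81, 5, 9, 7, 2, 6] cursor@5
After 6 (delete_current): list=[81, 9, 7, 2, 6] cursor@9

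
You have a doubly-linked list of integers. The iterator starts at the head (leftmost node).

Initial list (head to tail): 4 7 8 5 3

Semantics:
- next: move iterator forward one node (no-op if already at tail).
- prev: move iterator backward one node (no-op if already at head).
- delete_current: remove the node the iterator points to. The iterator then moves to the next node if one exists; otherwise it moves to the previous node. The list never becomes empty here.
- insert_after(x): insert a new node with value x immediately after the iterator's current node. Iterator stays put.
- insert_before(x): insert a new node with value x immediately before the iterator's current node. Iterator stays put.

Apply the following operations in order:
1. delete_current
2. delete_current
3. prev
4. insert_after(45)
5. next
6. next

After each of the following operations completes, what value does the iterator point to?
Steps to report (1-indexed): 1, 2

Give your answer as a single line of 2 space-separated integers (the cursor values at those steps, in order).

Answer: 7 8

Derivation:
After 1 (delete_current): list=[7, 8, 5, 3] cursor@7
After 2 (delete_current): list=[8, 5, 3] cursor@8
After 3 (prev): list=[8, 5, 3] cursor@8
After 4 (insert_after(45)): list=[8, 45, 5, 3] cursor@8
After 5 (next): list=[8, 45, 5, 3] cursor@45
After 6 (next): list=[8, 45, 5, 3] cursor@5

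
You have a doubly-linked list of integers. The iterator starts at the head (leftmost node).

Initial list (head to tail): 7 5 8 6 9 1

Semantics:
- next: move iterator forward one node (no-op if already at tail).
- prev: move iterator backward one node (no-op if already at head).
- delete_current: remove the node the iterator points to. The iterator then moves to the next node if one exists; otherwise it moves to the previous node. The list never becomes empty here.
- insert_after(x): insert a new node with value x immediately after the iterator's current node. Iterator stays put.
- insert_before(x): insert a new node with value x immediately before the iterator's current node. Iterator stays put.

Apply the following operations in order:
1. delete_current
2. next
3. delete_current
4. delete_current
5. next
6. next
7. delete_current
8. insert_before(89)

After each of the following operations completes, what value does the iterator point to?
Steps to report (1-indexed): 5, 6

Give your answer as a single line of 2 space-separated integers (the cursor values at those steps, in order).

Answer: 1 1

Derivation:
After 1 (delete_current): list=[5, 8, 6, 9, 1] cursor@5
After 2 (next): list=[5, 8, 6, 9, 1] cursor@8
After 3 (delete_current): list=[5, 6, 9, 1] cursor@6
After 4 (delete_current): list=[5, 9, 1] cursor@9
After 5 (next): list=[5, 9, 1] cursor@1
After 6 (next): list=[5, 9, 1] cursor@1
After 7 (delete_current): list=[5, 9] cursor@9
After 8 (insert_before(89)): list=[5, 89, 9] cursor@9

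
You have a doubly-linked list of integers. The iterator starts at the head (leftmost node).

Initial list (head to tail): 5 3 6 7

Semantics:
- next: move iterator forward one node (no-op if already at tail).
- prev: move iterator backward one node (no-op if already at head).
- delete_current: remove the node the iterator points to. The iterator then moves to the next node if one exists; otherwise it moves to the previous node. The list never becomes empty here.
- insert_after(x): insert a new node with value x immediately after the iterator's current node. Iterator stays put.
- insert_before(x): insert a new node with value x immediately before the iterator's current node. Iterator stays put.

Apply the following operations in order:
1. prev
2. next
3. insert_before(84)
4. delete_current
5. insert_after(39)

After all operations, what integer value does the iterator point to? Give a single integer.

After 1 (prev): list=[5, 3, 6, 7] cursor@5
After 2 (next): list=[5, 3, 6, 7] cursor@3
After 3 (insert_before(84)): list=[5, 84, 3, 6, 7] cursor@3
After 4 (delete_current): list=[5, 84, 6, 7] cursor@6
After 5 (insert_after(39)): list=[5, 84, 6, 39, 7] cursor@6

Answer: 6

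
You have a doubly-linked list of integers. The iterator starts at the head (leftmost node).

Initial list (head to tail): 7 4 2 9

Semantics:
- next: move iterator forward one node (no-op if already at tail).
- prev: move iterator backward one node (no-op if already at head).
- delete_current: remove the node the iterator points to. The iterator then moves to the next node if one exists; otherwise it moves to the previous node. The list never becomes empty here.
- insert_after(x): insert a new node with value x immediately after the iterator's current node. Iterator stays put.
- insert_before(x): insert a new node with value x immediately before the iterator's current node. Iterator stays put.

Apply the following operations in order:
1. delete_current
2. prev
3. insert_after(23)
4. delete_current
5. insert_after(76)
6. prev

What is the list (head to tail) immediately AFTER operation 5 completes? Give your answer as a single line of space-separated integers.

Answer: 23 76 2 9

Derivation:
After 1 (delete_current): list=[4, 2, 9] cursor@4
After 2 (prev): list=[4, 2, 9] cursor@4
After 3 (insert_after(23)): list=[4, 23, 2, 9] cursor@4
After 4 (delete_current): list=[23, 2, 9] cursor@23
After 5 (insert_after(76)): list=[23, 76, 2, 9] cursor@23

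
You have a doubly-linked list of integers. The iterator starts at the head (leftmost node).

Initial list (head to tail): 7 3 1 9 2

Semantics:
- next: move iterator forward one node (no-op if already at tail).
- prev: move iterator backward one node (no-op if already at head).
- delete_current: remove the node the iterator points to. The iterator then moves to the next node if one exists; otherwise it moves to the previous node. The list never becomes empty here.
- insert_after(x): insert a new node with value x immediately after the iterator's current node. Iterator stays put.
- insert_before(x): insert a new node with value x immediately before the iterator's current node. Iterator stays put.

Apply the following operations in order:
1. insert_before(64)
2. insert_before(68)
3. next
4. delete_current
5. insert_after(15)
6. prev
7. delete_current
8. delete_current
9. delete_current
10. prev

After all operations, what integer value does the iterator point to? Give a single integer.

Answer: 68

Derivation:
After 1 (insert_before(64)): list=[64, 7, 3, 1, 9, 2] cursor@7
After 2 (insert_before(68)): list=[64, 68, 7, 3, 1, 9, 2] cursor@7
After 3 (next): list=[64, 68, 7, 3, 1, 9, 2] cursor@3
After 4 (delete_current): list=[64, 68, 7, 1, 9, 2] cursor@1
After 5 (insert_after(15)): list=[64, 68, 7, 1, 15, 9, 2] cursor@1
After 6 (prev): list=[64, 68, 7, 1, 15, 9, 2] cursor@7
After 7 (delete_current): list=[64, 68, 1, 15, 9, 2] cursor@1
After 8 (delete_current): list=[64, 68, 15, 9, 2] cursor@15
After 9 (delete_current): list=[64, 68, 9, 2] cursor@9
After 10 (prev): list=[64, 68, 9, 2] cursor@68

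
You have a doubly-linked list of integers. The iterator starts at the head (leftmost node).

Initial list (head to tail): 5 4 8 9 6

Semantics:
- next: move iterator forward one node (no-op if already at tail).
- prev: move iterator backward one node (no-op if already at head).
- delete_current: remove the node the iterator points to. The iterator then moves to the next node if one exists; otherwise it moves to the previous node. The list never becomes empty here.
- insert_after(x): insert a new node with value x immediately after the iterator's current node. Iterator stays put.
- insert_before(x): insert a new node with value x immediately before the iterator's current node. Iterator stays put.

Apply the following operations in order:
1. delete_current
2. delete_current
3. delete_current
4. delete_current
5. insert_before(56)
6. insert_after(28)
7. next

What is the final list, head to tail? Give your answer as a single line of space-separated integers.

Answer: 56 6 28

Derivation:
After 1 (delete_current): list=[4, 8, 9, 6] cursor@4
After 2 (delete_current): list=[8, 9, 6] cursor@8
After 3 (delete_current): list=[9, 6] cursor@9
After 4 (delete_current): list=[6] cursor@6
After 5 (insert_before(56)): list=[56, 6] cursor@6
After 6 (insert_after(28)): list=[56, 6, 28] cursor@6
After 7 (next): list=[56, 6, 28] cursor@28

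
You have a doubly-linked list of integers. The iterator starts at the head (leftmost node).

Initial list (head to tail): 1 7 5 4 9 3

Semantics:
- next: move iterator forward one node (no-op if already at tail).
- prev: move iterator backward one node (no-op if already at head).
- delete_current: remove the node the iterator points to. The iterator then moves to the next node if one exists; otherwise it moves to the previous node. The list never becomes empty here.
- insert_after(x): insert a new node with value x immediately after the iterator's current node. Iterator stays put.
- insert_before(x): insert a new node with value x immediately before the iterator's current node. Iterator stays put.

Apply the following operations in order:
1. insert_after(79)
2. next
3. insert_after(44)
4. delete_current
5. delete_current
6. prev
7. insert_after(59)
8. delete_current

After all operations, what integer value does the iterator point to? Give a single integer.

Answer: 59

Derivation:
After 1 (insert_after(79)): list=[1, 79, 7, 5, 4, 9, 3] cursor@1
After 2 (next): list=[1, 79, 7, 5, 4, 9, 3] cursor@79
After 3 (insert_after(44)): list=[1, 79, 44, 7, 5, 4, 9, 3] cursor@79
After 4 (delete_current): list=[1, 44, 7, 5, 4, 9, 3] cursor@44
After 5 (delete_current): list=[1, 7, 5, 4, 9, 3] cursor@7
After 6 (prev): list=[1, 7, 5, 4, 9, 3] cursor@1
After 7 (insert_after(59)): list=[1, 59, 7, 5, 4, 9, 3] cursor@1
After 8 (delete_current): list=[59, 7, 5, 4, 9, 3] cursor@59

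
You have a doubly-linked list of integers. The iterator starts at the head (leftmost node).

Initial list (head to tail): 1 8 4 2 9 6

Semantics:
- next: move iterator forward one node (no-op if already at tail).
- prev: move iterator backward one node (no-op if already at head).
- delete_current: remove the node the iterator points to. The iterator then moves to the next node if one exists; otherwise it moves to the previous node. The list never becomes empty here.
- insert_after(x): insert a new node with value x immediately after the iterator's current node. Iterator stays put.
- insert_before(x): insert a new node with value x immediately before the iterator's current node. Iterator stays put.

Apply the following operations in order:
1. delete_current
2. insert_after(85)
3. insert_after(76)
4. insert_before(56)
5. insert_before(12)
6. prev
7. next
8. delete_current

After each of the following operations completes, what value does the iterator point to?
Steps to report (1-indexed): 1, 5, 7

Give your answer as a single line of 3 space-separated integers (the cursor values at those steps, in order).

After 1 (delete_current): list=[8, 4, 2, 9, 6] cursor@8
After 2 (insert_after(85)): list=[8, 85, 4, 2, 9, 6] cursor@8
After 3 (insert_after(76)): list=[8, 76, 85, 4, 2, 9, 6] cursor@8
After 4 (insert_before(56)): list=[56, 8, 76, 85, 4, 2, 9, 6] cursor@8
After 5 (insert_before(12)): list=[56, 12, 8, 76, 85, 4, 2, 9, 6] cursor@8
After 6 (prev): list=[56, 12, 8, 76, 85, 4, 2, 9, 6] cursor@12
After 7 (next): list=[56, 12, 8, 76, 85, 4, 2, 9, 6] cursor@8
After 8 (delete_current): list=[56, 12, 76, 85, 4, 2, 9, 6] cursor@76

Answer: 8 8 8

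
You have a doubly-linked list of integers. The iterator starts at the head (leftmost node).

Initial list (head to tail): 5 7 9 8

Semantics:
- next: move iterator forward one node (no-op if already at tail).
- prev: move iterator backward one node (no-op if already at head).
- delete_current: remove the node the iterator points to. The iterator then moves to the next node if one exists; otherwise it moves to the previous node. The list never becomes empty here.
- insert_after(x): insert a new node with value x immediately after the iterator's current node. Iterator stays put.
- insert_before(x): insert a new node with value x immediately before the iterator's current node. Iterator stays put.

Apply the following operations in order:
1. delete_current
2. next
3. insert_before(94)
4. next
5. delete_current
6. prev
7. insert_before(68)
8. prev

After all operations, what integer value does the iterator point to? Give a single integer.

Answer: 68

Derivation:
After 1 (delete_current): list=[7, 9, 8] cursor@7
After 2 (next): list=[7, 9, 8] cursor@9
After 3 (insert_before(94)): list=[7, 94, 9, 8] cursor@9
After 4 (next): list=[7, 94, 9, 8] cursor@8
After 5 (delete_current): list=[7, 94, 9] cursor@9
After 6 (prev): list=[7, 94, 9] cursor@94
After 7 (insert_before(68)): list=[7, 68, 94, 9] cursor@94
After 8 (prev): list=[7, 68, 94, 9] cursor@68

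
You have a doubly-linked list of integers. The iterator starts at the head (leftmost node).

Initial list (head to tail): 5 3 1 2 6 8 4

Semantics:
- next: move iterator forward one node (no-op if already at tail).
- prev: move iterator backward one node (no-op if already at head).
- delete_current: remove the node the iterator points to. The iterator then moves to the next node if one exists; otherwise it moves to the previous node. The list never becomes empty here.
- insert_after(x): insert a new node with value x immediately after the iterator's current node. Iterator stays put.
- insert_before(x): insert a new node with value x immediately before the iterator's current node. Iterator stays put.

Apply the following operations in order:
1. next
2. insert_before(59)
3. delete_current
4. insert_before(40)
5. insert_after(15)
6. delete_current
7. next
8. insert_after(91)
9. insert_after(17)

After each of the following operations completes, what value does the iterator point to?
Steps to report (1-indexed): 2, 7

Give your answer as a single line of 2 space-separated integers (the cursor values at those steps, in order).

Answer: 3 2

Derivation:
After 1 (next): list=[5, 3, 1, 2, 6, 8, 4] cursor@3
After 2 (insert_before(59)): list=[5, 59, 3, 1, 2, 6, 8, 4] cursor@3
After 3 (delete_current): list=[5, 59, 1, 2, 6, 8, 4] cursor@1
After 4 (insert_before(40)): list=[5, 59, 40, 1, 2, 6, 8, 4] cursor@1
After 5 (insert_after(15)): list=[5, 59, 40, 1, 15, 2, 6, 8, 4] cursor@1
After 6 (delete_current): list=[5, 59, 40, 15, 2, 6, 8, 4] cursor@15
After 7 (next): list=[5, 59, 40, 15, 2, 6, 8, 4] cursor@2
After 8 (insert_after(91)): list=[5, 59, 40, 15, 2, 91, 6, 8, 4] cursor@2
After 9 (insert_after(17)): list=[5, 59, 40, 15, 2, 17, 91, 6, 8, 4] cursor@2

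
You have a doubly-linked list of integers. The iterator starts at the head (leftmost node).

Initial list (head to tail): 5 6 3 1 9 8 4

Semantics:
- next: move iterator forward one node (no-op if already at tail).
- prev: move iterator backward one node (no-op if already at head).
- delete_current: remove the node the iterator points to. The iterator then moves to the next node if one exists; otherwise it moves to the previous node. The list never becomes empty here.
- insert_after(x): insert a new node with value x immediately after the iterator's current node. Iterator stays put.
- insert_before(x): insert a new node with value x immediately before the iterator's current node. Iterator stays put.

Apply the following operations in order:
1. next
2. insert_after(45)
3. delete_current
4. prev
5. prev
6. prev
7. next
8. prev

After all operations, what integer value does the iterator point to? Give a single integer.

Answer: 5

Derivation:
After 1 (next): list=[5, 6, 3, 1, 9, 8, 4] cursor@6
After 2 (insert_after(45)): list=[5, 6, 45, 3, 1, 9, 8, 4] cursor@6
After 3 (delete_current): list=[5, 45, 3, 1, 9, 8, 4] cursor@45
After 4 (prev): list=[5, 45, 3, 1, 9, 8, 4] cursor@5
After 5 (prev): list=[5, 45, 3, 1, 9, 8, 4] cursor@5
After 6 (prev): list=[5, 45, 3, 1, 9, 8, 4] cursor@5
After 7 (next): list=[5, 45, 3, 1, 9, 8, 4] cursor@45
After 8 (prev): list=[5, 45, 3, 1, 9, 8, 4] cursor@5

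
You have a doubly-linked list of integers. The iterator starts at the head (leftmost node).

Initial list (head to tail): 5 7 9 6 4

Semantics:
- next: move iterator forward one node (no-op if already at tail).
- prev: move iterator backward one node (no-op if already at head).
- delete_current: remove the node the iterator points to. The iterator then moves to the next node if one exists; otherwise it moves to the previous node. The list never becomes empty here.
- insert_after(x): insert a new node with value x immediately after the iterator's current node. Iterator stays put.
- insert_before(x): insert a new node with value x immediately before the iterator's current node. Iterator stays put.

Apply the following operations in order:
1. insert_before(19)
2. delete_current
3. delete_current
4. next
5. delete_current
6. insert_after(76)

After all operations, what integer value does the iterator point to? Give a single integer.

Answer: 4

Derivation:
After 1 (insert_before(19)): list=[19, 5, 7, 9, 6, 4] cursor@5
After 2 (delete_current): list=[19, 7, 9, 6, 4] cursor@7
After 3 (delete_current): list=[19, 9, 6, 4] cursor@9
After 4 (next): list=[19, 9, 6, 4] cursor@6
After 5 (delete_current): list=[19, 9, 4] cursor@4
After 6 (insert_after(76)): list=[19, 9, 4, 76] cursor@4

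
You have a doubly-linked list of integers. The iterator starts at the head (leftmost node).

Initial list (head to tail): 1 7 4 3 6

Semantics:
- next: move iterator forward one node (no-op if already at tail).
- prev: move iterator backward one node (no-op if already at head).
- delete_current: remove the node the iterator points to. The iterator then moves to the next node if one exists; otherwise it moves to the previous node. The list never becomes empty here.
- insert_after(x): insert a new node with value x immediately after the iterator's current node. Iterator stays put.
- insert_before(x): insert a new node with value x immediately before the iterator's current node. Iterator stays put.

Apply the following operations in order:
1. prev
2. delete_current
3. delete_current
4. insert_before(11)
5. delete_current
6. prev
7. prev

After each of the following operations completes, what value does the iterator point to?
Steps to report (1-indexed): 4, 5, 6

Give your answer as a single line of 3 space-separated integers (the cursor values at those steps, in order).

Answer: 4 3 11

Derivation:
After 1 (prev): list=[1, 7, 4, 3, 6] cursor@1
After 2 (delete_current): list=[7, 4, 3, 6] cursor@7
After 3 (delete_current): list=[4, 3, 6] cursor@4
After 4 (insert_before(11)): list=[11, 4, 3, 6] cursor@4
After 5 (delete_current): list=[11, 3, 6] cursor@3
After 6 (prev): list=[11, 3, 6] cursor@11
After 7 (prev): list=[11, 3, 6] cursor@11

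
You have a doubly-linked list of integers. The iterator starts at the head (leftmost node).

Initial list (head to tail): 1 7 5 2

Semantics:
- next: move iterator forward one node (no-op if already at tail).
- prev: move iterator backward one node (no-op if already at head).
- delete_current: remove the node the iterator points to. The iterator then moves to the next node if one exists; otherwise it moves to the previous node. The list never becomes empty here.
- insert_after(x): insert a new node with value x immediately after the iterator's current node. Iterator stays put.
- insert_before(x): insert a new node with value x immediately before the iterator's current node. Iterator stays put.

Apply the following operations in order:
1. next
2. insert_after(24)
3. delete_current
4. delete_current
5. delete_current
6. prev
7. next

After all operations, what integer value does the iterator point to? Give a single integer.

After 1 (next): list=[1, 7, 5, 2] cursor@7
After 2 (insert_after(24)): list=[1, 7, 24, 5, 2] cursor@7
After 3 (delete_current): list=[1, 24, 5, 2] cursor@24
After 4 (delete_current): list=[1, 5, 2] cursor@5
After 5 (delete_current): list=[1, 2] cursor@2
After 6 (prev): list=[1, 2] cursor@1
After 7 (next): list=[1, 2] cursor@2

Answer: 2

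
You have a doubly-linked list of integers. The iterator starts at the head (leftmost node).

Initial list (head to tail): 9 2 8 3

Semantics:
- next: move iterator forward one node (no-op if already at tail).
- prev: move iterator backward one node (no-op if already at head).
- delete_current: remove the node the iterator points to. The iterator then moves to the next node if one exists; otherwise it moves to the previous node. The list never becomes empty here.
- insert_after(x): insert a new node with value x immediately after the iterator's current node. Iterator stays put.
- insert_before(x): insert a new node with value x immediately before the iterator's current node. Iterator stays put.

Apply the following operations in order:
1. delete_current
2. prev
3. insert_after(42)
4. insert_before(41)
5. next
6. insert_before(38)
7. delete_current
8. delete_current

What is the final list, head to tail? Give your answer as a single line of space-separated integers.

Answer: 41 2 38 3

Derivation:
After 1 (delete_current): list=[2, 8, 3] cursor@2
After 2 (prev): list=[2, 8, 3] cursor@2
After 3 (insert_after(42)): list=[2, 42, 8, 3] cursor@2
After 4 (insert_before(41)): list=[41, 2, 42, 8, 3] cursor@2
After 5 (next): list=[41, 2, 42, 8, 3] cursor@42
After 6 (insert_before(38)): list=[41, 2, 38, 42, 8, 3] cursor@42
After 7 (delete_current): list=[41, 2, 38, 8, 3] cursor@8
After 8 (delete_current): list=[41, 2, 38, 3] cursor@3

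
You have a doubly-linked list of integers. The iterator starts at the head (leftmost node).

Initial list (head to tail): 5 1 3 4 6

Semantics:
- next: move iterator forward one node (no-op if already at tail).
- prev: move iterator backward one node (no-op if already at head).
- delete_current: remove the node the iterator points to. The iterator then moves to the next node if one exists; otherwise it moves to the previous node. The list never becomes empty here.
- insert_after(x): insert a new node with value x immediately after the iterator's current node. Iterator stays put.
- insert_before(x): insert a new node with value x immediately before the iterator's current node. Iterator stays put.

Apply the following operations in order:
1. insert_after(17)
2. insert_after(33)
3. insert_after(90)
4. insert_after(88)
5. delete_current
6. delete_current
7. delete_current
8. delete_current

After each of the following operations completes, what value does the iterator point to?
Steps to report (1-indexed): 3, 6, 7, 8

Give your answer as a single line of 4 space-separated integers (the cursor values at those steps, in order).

After 1 (insert_after(17)): list=[5, 17, 1, 3, 4, 6] cursor@5
After 2 (insert_after(33)): list=[5, 33, 17, 1, 3, 4, 6] cursor@5
After 3 (insert_after(90)): list=[5, 90, 33, 17, 1, 3, 4, 6] cursor@5
After 4 (insert_after(88)): list=[5, 88, 90, 33, 17, 1, 3, 4, 6] cursor@5
After 5 (delete_current): list=[88, 90, 33, 17, 1, 3, 4, 6] cursor@88
After 6 (delete_current): list=[90, 33, 17, 1, 3, 4, 6] cursor@90
After 7 (delete_current): list=[33, 17, 1, 3, 4, 6] cursor@33
After 8 (delete_current): list=[17, 1, 3, 4, 6] cursor@17

Answer: 5 90 33 17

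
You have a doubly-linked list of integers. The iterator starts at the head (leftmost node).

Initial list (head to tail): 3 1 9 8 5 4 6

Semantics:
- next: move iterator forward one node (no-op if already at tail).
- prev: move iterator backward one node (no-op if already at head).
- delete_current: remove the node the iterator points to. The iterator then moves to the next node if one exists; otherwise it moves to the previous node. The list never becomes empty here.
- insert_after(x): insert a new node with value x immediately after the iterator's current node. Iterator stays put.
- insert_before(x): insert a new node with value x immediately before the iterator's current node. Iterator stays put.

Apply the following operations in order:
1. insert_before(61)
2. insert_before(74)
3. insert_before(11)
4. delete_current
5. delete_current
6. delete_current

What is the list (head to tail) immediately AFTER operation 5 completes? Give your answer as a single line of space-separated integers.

After 1 (insert_before(61)): list=[61, 3, 1, 9, 8, 5, 4, 6] cursor@3
After 2 (insert_before(74)): list=[61, 74, 3, 1, 9, 8, 5, 4, 6] cursor@3
After 3 (insert_before(11)): list=[61, 74, 11, 3, 1, 9, 8, 5, 4, 6] cursor@3
After 4 (delete_current): list=[61, 74, 11, 1, 9, 8, 5, 4, 6] cursor@1
After 5 (delete_current): list=[61, 74, 11, 9, 8, 5, 4, 6] cursor@9

Answer: 61 74 11 9 8 5 4 6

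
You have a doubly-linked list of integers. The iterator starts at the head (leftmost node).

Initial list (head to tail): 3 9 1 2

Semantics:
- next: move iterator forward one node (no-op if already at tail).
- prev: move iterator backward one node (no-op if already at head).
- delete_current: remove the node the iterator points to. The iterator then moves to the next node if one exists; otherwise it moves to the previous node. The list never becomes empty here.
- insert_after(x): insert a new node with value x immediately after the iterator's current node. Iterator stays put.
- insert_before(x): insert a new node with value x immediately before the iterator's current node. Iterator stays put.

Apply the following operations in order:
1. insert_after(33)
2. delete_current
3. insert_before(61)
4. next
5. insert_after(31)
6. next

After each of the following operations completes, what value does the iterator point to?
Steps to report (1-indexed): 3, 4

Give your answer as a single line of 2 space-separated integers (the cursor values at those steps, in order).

Answer: 33 9

Derivation:
After 1 (insert_after(33)): list=[3, 33, 9, 1, 2] cursor@3
After 2 (delete_current): list=[33, 9, 1, 2] cursor@33
After 3 (insert_before(61)): list=[61, 33, 9, 1, 2] cursor@33
After 4 (next): list=[61, 33, 9, 1, 2] cursor@9
After 5 (insert_after(31)): list=[61, 33, 9, 31, 1, 2] cursor@9
After 6 (next): list=[61, 33, 9, 31, 1, 2] cursor@31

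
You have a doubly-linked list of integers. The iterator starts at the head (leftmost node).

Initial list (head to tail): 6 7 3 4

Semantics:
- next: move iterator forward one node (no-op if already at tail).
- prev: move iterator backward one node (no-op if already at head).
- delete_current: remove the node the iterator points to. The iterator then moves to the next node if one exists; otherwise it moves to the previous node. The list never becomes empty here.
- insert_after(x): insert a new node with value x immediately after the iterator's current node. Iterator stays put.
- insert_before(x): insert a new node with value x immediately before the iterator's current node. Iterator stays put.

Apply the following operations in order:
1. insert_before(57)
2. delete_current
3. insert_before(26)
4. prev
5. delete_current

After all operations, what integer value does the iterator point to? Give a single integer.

After 1 (insert_before(57)): list=[57, 6, 7, 3, 4] cursor@6
After 2 (delete_current): list=[57, 7, 3, 4] cursor@7
After 3 (insert_before(26)): list=[57, 26, 7, 3, 4] cursor@7
After 4 (prev): list=[57, 26, 7, 3, 4] cursor@26
After 5 (delete_current): list=[57, 7, 3, 4] cursor@7

Answer: 7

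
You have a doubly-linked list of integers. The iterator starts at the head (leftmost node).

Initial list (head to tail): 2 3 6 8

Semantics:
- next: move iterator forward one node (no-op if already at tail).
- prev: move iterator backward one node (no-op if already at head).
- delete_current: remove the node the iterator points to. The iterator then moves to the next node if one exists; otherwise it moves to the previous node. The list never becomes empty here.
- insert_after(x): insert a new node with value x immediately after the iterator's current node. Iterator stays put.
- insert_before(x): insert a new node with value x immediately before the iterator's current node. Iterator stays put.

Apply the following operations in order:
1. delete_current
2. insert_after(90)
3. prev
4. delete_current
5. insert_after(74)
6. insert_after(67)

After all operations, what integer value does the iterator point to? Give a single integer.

After 1 (delete_current): list=[3, 6, 8] cursor@3
After 2 (insert_after(90)): list=[3, 90, 6, 8] cursor@3
After 3 (prev): list=[3, 90, 6, 8] cursor@3
After 4 (delete_current): list=[90, 6, 8] cursor@90
After 5 (insert_after(74)): list=[90, 74, 6, 8] cursor@90
After 6 (insert_after(67)): list=[90, 67, 74, 6, 8] cursor@90

Answer: 90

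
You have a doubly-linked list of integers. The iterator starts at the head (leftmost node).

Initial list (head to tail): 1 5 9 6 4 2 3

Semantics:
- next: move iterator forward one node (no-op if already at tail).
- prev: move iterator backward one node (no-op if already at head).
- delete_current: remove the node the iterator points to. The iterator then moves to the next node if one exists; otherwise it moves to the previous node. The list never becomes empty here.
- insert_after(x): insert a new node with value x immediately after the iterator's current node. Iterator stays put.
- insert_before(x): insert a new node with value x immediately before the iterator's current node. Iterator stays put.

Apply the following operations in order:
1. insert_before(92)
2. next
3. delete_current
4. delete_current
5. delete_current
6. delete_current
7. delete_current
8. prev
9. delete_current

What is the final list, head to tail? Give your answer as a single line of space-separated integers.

After 1 (insert_before(92)): list=[92, 1, 5, 9, 6, 4, 2, 3] cursor@1
After 2 (next): list=[92, 1, 5, 9, 6, 4, 2, 3] cursor@5
After 3 (delete_current): list=[92, 1, 9, 6, 4, 2, 3] cursor@9
After 4 (delete_current): list=[92, 1, 6, 4, 2, 3] cursor@6
After 5 (delete_current): list=[92, 1, 4, 2, 3] cursor@4
After 6 (delete_current): list=[92, 1, 2, 3] cursor@2
After 7 (delete_current): list=[92, 1, 3] cursor@3
After 8 (prev): list=[92, 1, 3] cursor@1
After 9 (delete_current): list=[92, 3] cursor@3

Answer: 92 3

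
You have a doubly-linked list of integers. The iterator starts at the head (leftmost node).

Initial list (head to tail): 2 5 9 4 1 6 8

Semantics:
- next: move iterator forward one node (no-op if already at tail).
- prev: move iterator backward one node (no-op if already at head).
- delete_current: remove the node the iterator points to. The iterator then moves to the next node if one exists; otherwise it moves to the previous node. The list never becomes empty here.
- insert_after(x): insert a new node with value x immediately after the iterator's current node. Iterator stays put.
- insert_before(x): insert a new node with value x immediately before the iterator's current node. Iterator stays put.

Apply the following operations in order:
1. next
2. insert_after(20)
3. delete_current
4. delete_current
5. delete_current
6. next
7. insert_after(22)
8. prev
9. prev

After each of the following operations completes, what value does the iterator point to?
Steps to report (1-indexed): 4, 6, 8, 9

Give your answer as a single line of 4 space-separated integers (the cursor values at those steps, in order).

Answer: 9 1 4 2

Derivation:
After 1 (next): list=[2, 5, 9, 4, 1, 6, 8] cursor@5
After 2 (insert_after(20)): list=[2, 5, 20, 9, 4, 1, 6, 8] cursor@5
After 3 (delete_current): list=[2, 20, 9, 4, 1, 6, 8] cursor@20
After 4 (delete_current): list=[2, 9, 4, 1, 6, 8] cursor@9
After 5 (delete_current): list=[2, 4, 1, 6, 8] cursor@4
After 6 (next): list=[2, 4, 1, 6, 8] cursor@1
After 7 (insert_after(22)): list=[2, 4, 1, 22, 6, 8] cursor@1
After 8 (prev): list=[2, 4, 1, 22, 6, 8] cursor@4
After 9 (prev): list=[2, 4, 1, 22, 6, 8] cursor@2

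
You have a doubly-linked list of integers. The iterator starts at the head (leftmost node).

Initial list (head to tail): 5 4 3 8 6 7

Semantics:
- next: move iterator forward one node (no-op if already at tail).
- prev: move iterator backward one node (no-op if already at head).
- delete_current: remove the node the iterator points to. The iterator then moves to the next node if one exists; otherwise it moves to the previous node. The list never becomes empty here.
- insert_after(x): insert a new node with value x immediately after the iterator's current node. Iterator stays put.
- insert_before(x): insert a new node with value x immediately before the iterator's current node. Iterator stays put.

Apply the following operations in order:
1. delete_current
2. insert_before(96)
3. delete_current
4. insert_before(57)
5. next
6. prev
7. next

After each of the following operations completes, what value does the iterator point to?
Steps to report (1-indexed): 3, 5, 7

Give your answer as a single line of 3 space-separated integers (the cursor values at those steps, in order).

After 1 (delete_current): list=[4, 3, 8, 6, 7] cursor@4
After 2 (insert_before(96)): list=[96, 4, 3, 8, 6, 7] cursor@4
After 3 (delete_current): list=[96, 3, 8, 6, 7] cursor@3
After 4 (insert_before(57)): list=[96, 57, 3, 8, 6, 7] cursor@3
After 5 (next): list=[96, 57, 3, 8, 6, 7] cursor@8
After 6 (prev): list=[96, 57, 3, 8, 6, 7] cursor@3
After 7 (next): list=[96, 57, 3, 8, 6, 7] cursor@8

Answer: 3 8 8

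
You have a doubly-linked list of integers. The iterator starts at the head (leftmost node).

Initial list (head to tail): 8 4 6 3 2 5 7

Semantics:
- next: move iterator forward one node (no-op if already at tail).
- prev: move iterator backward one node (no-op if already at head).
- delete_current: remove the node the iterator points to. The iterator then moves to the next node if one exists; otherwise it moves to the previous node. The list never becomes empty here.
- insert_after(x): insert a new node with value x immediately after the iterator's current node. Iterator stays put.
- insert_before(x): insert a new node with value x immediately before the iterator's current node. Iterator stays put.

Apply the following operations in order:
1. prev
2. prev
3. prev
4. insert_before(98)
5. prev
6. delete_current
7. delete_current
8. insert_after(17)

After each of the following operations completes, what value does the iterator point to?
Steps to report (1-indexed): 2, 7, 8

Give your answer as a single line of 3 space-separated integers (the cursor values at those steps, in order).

After 1 (prev): list=[8, 4, 6, 3, 2, 5, 7] cursor@8
After 2 (prev): list=[8, 4, 6, 3, 2, 5, 7] cursor@8
After 3 (prev): list=[8, 4, 6, 3, 2, 5, 7] cursor@8
After 4 (insert_before(98)): list=[98, 8, 4, 6, 3, 2, 5, 7] cursor@8
After 5 (prev): list=[98, 8, 4, 6, 3, 2, 5, 7] cursor@98
After 6 (delete_current): list=[8, 4, 6, 3, 2, 5, 7] cursor@8
After 7 (delete_current): list=[4, 6, 3, 2, 5, 7] cursor@4
After 8 (insert_after(17)): list=[4, 17, 6, 3, 2, 5, 7] cursor@4

Answer: 8 4 4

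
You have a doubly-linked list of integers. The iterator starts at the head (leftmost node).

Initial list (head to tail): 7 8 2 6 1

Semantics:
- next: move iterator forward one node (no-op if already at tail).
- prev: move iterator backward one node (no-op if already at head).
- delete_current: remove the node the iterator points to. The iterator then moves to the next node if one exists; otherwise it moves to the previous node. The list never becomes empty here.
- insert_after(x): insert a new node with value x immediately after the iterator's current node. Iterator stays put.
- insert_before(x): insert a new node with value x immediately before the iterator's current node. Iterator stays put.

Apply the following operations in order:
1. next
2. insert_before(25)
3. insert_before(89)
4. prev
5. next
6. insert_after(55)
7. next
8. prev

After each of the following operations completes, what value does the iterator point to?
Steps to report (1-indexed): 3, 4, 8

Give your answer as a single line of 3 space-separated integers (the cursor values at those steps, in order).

After 1 (next): list=[7, 8, 2, 6, 1] cursor@8
After 2 (insert_before(25)): list=[7, 25, 8, 2, 6, 1] cursor@8
After 3 (insert_before(89)): list=[7, 25, 89, 8, 2, 6, 1] cursor@8
After 4 (prev): list=[7, 25, 89, 8, 2, 6, 1] cursor@89
After 5 (next): list=[7, 25, 89, 8, 2, 6, 1] cursor@8
After 6 (insert_after(55)): list=[7, 25, 89, 8, 55, 2, 6, 1] cursor@8
After 7 (next): list=[7, 25, 89, 8, 55, 2, 6, 1] cursor@55
After 8 (prev): list=[7, 25, 89, 8, 55, 2, 6, 1] cursor@8

Answer: 8 89 8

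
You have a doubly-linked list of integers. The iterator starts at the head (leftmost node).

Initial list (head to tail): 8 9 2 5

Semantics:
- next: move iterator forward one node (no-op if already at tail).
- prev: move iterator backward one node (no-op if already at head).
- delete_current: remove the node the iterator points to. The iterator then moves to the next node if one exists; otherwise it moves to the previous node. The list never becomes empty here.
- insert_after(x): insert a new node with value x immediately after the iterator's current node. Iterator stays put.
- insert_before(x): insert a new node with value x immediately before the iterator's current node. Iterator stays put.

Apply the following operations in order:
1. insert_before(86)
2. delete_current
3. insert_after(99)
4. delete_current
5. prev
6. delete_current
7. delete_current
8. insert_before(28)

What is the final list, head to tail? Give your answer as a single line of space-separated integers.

Answer: 28 2 5

Derivation:
After 1 (insert_before(86)): list=[86, 8, 9, 2, 5] cursor@8
After 2 (delete_current): list=[86, 9, 2, 5] cursor@9
After 3 (insert_after(99)): list=[86, 9, 99, 2, 5] cursor@9
After 4 (delete_current): list=[86, 99, 2, 5] cursor@99
After 5 (prev): list=[86, 99, 2, 5] cursor@86
After 6 (delete_current): list=[99, 2, 5] cursor@99
After 7 (delete_current): list=[2, 5] cursor@2
After 8 (insert_before(28)): list=[28, 2, 5] cursor@2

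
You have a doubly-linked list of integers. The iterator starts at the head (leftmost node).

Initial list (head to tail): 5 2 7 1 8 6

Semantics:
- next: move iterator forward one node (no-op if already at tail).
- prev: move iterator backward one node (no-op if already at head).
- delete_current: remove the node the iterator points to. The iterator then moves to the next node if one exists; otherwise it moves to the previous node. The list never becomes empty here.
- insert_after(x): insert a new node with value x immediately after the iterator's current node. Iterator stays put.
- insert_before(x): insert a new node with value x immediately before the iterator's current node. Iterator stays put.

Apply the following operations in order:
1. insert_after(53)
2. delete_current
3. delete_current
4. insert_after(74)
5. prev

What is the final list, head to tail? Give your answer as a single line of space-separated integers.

After 1 (insert_after(53)): list=[5, 53, 2, 7, 1, 8, 6] cursor@5
After 2 (delete_current): list=[53, 2, 7, 1, 8, 6] cursor@53
After 3 (delete_current): list=[2, 7, 1, 8, 6] cursor@2
After 4 (insert_after(74)): list=[2, 74, 7, 1, 8, 6] cursor@2
After 5 (prev): list=[2, 74, 7, 1, 8, 6] cursor@2

Answer: 2 74 7 1 8 6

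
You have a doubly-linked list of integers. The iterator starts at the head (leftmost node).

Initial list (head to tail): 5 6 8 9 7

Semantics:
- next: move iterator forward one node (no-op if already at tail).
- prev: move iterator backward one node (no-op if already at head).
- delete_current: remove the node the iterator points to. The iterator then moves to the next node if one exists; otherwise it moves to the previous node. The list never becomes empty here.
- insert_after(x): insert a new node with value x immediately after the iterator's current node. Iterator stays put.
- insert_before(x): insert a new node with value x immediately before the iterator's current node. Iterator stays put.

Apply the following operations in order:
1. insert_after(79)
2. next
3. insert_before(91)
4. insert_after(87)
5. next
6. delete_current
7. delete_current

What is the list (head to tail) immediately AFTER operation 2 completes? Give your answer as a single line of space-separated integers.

Answer: 5 79 6 8 9 7

Derivation:
After 1 (insert_after(79)): list=[5, 79, 6, 8, 9, 7] cursor@5
After 2 (next): list=[5, 79, 6, 8, 9, 7] cursor@79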